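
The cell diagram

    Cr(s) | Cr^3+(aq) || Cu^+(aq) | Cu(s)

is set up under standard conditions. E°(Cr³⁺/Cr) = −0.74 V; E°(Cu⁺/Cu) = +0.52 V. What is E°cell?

+1.26 V

By convention the left-hand electrode in cell notation is the anode (oxidation) and the right-hand electrode is the cathode (reduction).
E°cell = E°(right) − E°(left) = +0.52 − (−0.74) = +1.26 V.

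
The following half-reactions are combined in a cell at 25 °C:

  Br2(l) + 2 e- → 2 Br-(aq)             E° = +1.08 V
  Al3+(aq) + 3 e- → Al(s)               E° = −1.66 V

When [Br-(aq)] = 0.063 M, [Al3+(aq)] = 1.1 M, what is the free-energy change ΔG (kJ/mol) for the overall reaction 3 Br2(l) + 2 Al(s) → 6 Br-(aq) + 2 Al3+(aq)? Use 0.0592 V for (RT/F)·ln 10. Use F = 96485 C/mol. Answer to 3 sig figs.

−1630 kJ/mol

E°cell = +1.08 − (−1.66) = +2.74 V; the balanced reaction transfers n = 6 electrons.
Q = [Br-(aq)]^6·[Al3+(aq)]^2 = 7.57×10^−8, so log Q = −7.121 and E = +2.74 − (0.0592/6)(−7.121) = +2.8103 V.
ΔG = −nFE = −(6)(96485)(+2.8103) J/mol = −1630 kJ/mol.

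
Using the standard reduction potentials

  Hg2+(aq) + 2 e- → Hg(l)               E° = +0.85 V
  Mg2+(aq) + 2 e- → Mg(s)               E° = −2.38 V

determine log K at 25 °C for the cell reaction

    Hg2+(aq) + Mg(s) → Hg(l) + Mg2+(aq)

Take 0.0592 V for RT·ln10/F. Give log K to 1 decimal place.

The Hg²⁺/Hg couple is reduced (cathode); E°cell = +0.85 − (−2.38) = +3.23 V with n = 2.
At equilibrium E = 0, so log K = nE°cell / 0.0592 = (2)(+3.23) / 0.0592 = 109.1.

log K = 109.1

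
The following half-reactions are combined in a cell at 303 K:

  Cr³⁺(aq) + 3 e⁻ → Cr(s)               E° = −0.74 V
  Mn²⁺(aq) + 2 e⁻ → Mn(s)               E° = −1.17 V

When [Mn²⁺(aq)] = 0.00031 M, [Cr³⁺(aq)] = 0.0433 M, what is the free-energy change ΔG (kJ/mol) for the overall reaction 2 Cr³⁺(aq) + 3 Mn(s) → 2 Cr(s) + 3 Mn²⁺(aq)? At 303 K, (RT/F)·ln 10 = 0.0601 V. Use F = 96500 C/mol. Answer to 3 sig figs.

−294 kJ/mol

E°cell = −0.74 − (−1.17) = +0.43 V; the balanced reaction transfers n = 6 electrons.
Here Q = [Mn²⁺(aq)]^3 / [Cr³⁺(aq)]^2 = 1.59×10^−8 (log Q = −7.799), giving E = +0.43 − (0.0601/6)·(−7.799) = +0.5081 V.
Then ΔG = −nFE = −6 × 96500 × +0.5081 J/mol = −294 kJ/mol.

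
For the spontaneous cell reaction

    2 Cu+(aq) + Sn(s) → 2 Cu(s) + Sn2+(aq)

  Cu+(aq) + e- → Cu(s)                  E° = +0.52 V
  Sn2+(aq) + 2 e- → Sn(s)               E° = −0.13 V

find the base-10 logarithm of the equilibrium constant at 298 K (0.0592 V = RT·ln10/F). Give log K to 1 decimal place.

The Cu⁺/Cu couple is reduced (cathode); E°cell = +0.52 − (−0.13) = +0.65 V with n = 2.
At equilibrium E = 0, so log K = nE°cell / 0.0592 = (2)(+0.65) / 0.0592 = 22.0.

log K = 22.0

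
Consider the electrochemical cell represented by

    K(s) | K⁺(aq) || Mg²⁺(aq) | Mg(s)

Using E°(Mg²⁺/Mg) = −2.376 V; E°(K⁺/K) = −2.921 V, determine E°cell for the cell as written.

+0.545 V

By convention the left-hand electrode in cell notation is the anode (oxidation) and the right-hand electrode is the cathode (reduction).
E°cell = E°(right) − E°(left) = −2.376 − (−2.921) = +0.545 V.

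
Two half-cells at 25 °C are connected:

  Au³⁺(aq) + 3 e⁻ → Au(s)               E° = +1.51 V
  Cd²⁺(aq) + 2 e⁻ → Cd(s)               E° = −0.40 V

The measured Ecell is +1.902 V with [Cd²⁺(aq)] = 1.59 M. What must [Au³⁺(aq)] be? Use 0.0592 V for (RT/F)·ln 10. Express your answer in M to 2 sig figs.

0.79 M

The Au³⁺/Au couple has the larger reduction potential, so it is the cathode: E°cell = +1.51 − (−0.40) = +1.91 V and n = 6.
From the Nernst equation, log Q = n(E° − E)/0.0592 = 6·(+1.91 − (+1.902))/0.0592 = 0.811.
For 2 Au³⁺(aq) + 3 Cd(s) → 2 Au(s) + 3 Cd²⁺(aq), the reaction quotient is Q = [Cd²⁺(aq)]^3 / [Au³⁺(aq)]^2.
Isolating [Au³⁺(aq)] in Q = 10^{0.811} yields log [Au³⁺(aq)] = −0.103, i.e. 0.79 M.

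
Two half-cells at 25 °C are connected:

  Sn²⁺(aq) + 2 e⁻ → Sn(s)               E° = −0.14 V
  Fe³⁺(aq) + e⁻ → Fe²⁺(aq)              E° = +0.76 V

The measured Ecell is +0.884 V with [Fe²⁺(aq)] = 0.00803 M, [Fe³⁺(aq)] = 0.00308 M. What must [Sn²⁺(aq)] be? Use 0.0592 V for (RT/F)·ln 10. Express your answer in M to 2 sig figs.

Fe³⁺/Fe²⁺ is the cathode (higher E°); E°cell = +0.76 − (−0.14) = +0.90 V with n = 2.
Rearranging E = E° − (0.0592/n)·log Q gives log Q = 2(+0.90 − (+0.884))/0.0592 = 0.541.
The balanced reaction is 2 Fe³⁺(aq) + Sn(s) → 2 Fe²⁺(aq) + Sn²⁺(aq), so Q = ([Fe²⁺(aq)]^2·[Sn²⁺(aq)]) / [Fe³⁺(aq)]^2.
Substituting the known concentrations and solving, log [Sn²⁺(aq)] = −0.291 and [Sn²⁺(aq)] = 0.51 M.

0.51 M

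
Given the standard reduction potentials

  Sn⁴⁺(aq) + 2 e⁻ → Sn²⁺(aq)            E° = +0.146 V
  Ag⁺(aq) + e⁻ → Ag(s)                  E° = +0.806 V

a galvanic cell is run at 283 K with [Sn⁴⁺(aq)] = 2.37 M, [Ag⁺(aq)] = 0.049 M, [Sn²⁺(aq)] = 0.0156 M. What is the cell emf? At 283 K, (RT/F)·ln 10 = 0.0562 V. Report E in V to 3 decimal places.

Ag⁺/Ag is reduced (cathode, E° = +0.806 V) and Sn⁴⁺/Sn²⁺ is oxidized (anode).
E°cell = E°cat − E°an = +0.806 − (+0.146) = +0.660 V; n = 2.
The balanced reaction is 2 Ag⁺(aq) + Sn²⁺(aq) → 2 Ag(s) + Sn⁴⁺(aq), so Q = [Sn⁴⁺(aq)] / ([Ag⁺(aq)]^2·[Sn²⁺(aq)]) = 6.33×10^4 and log Q = 4.801.
By the Nernst equation, E = +0.660 − (0.0562/2)·(4.801) = +0.525 V.

+0.525 V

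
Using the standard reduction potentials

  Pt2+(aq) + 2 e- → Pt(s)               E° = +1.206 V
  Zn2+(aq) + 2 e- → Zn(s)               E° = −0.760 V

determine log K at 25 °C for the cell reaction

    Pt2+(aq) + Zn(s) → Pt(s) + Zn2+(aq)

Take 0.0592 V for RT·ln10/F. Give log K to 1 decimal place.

log K = 66.4

The Pt²⁺/Pt couple is reduced (cathode); E°cell = +1.206 − (−0.760) = +1.966 V with n = 2.
At equilibrium E = 0, so log K = nE°cell / 0.0592 = (2)(+1.966) / 0.0592 = 66.4.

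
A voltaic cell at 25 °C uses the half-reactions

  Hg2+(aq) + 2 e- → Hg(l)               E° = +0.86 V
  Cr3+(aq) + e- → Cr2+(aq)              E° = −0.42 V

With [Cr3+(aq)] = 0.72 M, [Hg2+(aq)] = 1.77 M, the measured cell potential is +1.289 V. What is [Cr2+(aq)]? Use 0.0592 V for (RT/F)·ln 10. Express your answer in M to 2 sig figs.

Hg²⁺/Hg is the cathode (higher E°); E°cell = +0.86 − (−0.42) = +1.28 V with n = 2.
From the Nernst equation, log Q = n(E° − E)/0.0592 = 2·(+1.28 − (+1.289))/0.0592 = −0.304.
For Hg2+(aq) + 2 Cr2+(aq) → Hg(l) + 2 Cr3+(aq), the reaction quotient is Q = [Cr3+(aq)]^2 / ([Hg2+(aq)]·[Cr2+(aq)]^2).
Substituting the known concentrations and solving, log [Cr2+(aq)] = −0.115 and [Cr2+(aq)] = 0.77 M.

0.77 M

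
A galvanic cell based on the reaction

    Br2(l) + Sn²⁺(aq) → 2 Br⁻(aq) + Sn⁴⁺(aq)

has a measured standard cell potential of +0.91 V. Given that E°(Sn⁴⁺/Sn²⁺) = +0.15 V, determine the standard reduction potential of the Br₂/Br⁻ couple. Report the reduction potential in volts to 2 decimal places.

In the reaction as written the Br₂/Br⁻ couple is reduced (cathode) and Sn⁴⁺/Sn²⁺ is oxidized (anode), so E°cell = E°(Br₂/Br⁻) − E°(Sn⁴⁺/Sn²⁺).
E°(Br₂/Br⁻) = E°cell + E°(anode) = +0.91 + (+0.15) = +1.06 V.

+1.06 V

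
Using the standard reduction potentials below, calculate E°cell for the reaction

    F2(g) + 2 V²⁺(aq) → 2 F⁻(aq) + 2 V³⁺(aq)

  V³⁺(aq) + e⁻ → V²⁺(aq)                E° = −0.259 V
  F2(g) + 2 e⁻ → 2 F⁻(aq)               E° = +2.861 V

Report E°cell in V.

In the reaction as written, F2(g) is reduced (cathode) and V³⁺(aq) is produced by oxidation at the anode.
E°cell = E°(cathode) − E°(anode) = +2.861 − (−0.259) = +3.120 V.
The positive value indicates the reaction is spontaneous as written.

+3.120 V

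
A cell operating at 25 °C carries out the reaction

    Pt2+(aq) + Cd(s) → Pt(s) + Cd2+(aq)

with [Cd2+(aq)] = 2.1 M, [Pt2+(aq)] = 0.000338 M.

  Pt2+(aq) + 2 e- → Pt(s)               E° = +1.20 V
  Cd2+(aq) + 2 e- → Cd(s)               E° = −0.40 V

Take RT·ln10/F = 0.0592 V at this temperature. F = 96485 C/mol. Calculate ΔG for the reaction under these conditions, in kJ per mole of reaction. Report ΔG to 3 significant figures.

−287 kJ/mol

The standard cell potential is +1.20 − (−0.40) = +1.60 V, with n = 2 electrons in the balanced equation.
The reaction quotient is [Cd2+(aq)] / [Pt2+(aq)] = 6.21×10^3; by Nernst, E = +1.60 − (0.0592/2)(3.793) = +1.4877 V.
ΔG = −nFE = −(2)(96485)(+1.4877) J/mol = −287 kJ/mol.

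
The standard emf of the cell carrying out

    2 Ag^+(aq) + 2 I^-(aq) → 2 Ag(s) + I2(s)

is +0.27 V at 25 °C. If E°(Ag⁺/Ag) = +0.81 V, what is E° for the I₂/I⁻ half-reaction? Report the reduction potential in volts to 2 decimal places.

In the reaction as written the Ag⁺/Ag couple is reduced (cathode) and I₂/I⁻ is oxidized (anode), so E°cell = E°(Ag⁺/Ag) − E°(I₂/I⁻).
E°(I₂/I⁻) = E°(cathode) − E°cell = +0.81 − (+0.27) = +0.54 V.

+0.54 V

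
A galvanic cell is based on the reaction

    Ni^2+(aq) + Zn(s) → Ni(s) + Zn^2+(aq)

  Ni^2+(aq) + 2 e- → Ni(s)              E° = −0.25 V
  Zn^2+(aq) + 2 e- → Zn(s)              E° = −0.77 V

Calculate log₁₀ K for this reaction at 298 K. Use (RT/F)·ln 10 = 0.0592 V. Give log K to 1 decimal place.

log K = 17.6

The Ni²⁺/Ni couple is reduced (cathode); E°cell = −0.25 − (−0.77) = +0.52 V with n = 2.
At equilibrium E = 0, so log K = nE°cell / 0.0592 = (2)(+0.52) / 0.0592 = 17.6.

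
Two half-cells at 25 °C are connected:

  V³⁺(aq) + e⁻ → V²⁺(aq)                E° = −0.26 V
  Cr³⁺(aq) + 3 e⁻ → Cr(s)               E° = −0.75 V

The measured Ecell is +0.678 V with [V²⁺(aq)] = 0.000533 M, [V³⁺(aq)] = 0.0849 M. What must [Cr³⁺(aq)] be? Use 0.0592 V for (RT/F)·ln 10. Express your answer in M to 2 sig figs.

0.0012 M

The V³⁺/V²⁺ couple has the larger reduction potential, so it is the cathode: E°cell = −0.26 − (−0.75) = +0.49 V and n = 3.
From the Nernst equation, log Q = n(E° − E)/0.0592 = 3·(+0.49 − (+0.678))/0.0592 = −9.527.
Balancing electrons gives 3 V³⁺(aq) + Cr(s) → 3 V²⁺(aq) + Cr³⁺(aq); thus Q = ([V²⁺(aq)]^3·[Cr³⁺(aq)]) / [V³⁺(aq)]^3.
Substituting the known concentrations and solving, log [Cr³⁺(aq)] = −2.920 and [Cr³⁺(aq)] = 0.0012 M.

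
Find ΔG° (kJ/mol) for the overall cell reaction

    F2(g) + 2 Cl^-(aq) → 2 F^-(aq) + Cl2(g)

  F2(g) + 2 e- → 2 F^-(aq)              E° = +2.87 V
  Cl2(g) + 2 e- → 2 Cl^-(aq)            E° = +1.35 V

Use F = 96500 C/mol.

−293 kJ/mol

In the reaction as written F2(g) is reduced, so the F₂/F⁻ couple is the cathode and Cl₂/Cl⁻ is the anode.
E°cell = +2.87 − (+1.35) = +1.52 V; balancing electrons gives n = 2.
ΔG° = −nFE°cell = −(2)(96500)(+1.52) J/mol = −293 kJ/mol.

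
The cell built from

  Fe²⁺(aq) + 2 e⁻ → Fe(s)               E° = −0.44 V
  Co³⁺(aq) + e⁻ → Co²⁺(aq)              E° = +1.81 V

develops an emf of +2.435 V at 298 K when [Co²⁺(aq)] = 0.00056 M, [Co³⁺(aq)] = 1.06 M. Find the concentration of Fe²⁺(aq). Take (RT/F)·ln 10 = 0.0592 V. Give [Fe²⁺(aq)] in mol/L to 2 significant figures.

2.0 M

The Co³⁺/Co²⁺ couple has the larger reduction potential, so it is the cathode: E°cell = +1.81 − (−0.44) = +2.25 V and n = 2.
Since E = E° − (0.0592/n)·log Q, log Q = n(E° − E)/0.0592 = −6.250.
For 2 Co³⁺(aq) + Fe(s) → 2 Co²⁺(aq) + Fe²⁺(aq), the reaction quotient is Q = ([Co²⁺(aq)]^2·[Fe²⁺(aq)]) / [Co³⁺(aq)]^2.
Solving for the unknown gives log [Fe²⁺(aq)] = 0.304, so [Fe²⁺(aq)] ≈ 2.0 M.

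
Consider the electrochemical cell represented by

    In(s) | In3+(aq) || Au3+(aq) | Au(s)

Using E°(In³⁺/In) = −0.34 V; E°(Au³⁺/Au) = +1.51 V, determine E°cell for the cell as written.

+1.85 V

By convention the left-hand electrode in cell notation is the anode (oxidation) and the right-hand electrode is the cathode (reduction).
E°cell = E°(right) − E°(left) = +1.51 − (−0.34) = +1.85 V.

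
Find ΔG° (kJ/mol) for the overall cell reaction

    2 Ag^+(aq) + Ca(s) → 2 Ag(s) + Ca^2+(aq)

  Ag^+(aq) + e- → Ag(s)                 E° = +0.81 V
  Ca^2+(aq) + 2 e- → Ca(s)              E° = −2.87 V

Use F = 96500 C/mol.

In the reaction as written Ag^+(aq) is reduced, so the Ag⁺/Ag couple is the cathode and Ca²⁺/Ca is the anode.
E°cell = +0.81 − (−2.87) = +3.68 V; balancing electrons gives n = 2.
ΔG° = −nFE°cell = −(2)(96500)(+3.68) J/mol = −710 kJ/mol.

−710 kJ/mol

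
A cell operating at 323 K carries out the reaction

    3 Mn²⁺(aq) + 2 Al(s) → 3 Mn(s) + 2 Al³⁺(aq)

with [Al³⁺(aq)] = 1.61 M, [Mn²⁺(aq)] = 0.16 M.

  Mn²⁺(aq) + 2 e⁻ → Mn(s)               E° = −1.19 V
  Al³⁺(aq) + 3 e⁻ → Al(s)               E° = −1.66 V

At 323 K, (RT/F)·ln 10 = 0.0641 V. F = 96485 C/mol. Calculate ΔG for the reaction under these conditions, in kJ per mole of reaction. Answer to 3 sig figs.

The standard cell potential is −1.19 − (−1.66) = +0.47 V, with n = 6 electrons in the balanced equation.
Q = [Al³⁺(aq)]^2 / [Mn²⁺(aq)]^3 = 633, so log Q = 2.801 and E = +0.47 − (0.0641/6)(2.801) = +0.4401 V.
Finally ΔG = −nFE = −(6)(96485 C/mol)(+0.4401 V) = −255 kJ/mol.

−255 kJ/mol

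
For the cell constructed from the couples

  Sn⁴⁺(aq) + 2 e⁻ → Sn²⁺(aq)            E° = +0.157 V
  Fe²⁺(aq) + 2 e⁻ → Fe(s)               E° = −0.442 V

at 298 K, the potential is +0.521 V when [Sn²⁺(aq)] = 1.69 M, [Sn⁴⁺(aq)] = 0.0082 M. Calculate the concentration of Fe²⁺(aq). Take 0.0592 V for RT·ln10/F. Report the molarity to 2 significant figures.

2.1 M

With Sn⁴⁺/Sn²⁺ at the cathode and Fe²⁺/Fe at the anode, E°cell = +0.157 − (−0.442) = +0.599 V (n = 2).
From the Nernst equation, log Q = n(E° − E)/0.0592 = 2·(+0.599 − (+0.521))/0.0592 = 2.635.
Balancing electrons gives Sn⁴⁺(aq) + Fe(s) → Sn²⁺(aq) + Fe²⁺(aq); thus Q = ([Sn²⁺(aq)]·[Fe²⁺(aq)]) / [Sn⁴⁺(aq)].
Isolating [Fe²⁺(aq)] in Q = 10^{2.635} yields log [Fe²⁺(aq)] = 0.321, i.e. 2.1 M.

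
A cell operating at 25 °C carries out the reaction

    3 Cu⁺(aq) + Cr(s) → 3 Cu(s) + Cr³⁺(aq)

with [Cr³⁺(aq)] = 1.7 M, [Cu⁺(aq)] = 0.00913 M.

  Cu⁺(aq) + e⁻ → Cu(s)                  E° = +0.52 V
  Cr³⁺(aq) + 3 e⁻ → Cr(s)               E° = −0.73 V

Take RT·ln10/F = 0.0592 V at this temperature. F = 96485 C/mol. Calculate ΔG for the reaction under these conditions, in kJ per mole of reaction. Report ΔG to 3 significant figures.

−326 kJ/mol

E°cell = +0.52 − (−0.73) = +1.25 V; the balanced reaction transfers n = 3 electrons.
Q = [Cr³⁺(aq)] / [Cu⁺(aq)]^3 = 2.23×10^6, so log Q = 6.349 and E = +1.25 − (0.0592/3)(6.349) = +1.1247 V.
Then ΔG = −nFE = −3 × 96485 × +1.1247 J/mol = −326 kJ/mol.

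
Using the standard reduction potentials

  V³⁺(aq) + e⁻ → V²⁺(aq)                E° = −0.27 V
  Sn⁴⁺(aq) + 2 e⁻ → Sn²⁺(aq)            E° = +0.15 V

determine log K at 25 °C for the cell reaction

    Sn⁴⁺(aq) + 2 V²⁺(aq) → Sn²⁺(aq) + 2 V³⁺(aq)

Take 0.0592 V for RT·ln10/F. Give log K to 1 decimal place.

log K = 14.2

The Sn⁴⁺/Sn²⁺ couple is reduced (cathode); E°cell = +0.15 − (−0.27) = +0.42 V with n = 2.
At equilibrium E = 0, so log K = nE°cell / 0.0592 = (2)(+0.42) / 0.0592 = 14.2.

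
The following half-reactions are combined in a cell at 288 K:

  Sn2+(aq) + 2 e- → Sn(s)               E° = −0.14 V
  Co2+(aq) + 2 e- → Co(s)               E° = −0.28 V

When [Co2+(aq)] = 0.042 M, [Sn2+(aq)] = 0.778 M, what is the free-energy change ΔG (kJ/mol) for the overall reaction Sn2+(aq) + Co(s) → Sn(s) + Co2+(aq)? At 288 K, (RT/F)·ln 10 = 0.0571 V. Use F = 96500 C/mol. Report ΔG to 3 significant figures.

−34.0 kJ/mol

The standard cell potential is −0.14 − (−0.28) = +0.14 V, with n = 2 electrons in the balanced equation.
Here Q = [Co2+(aq)] / [Sn2+(aq)] = 0.054 (log Q = −1.268), giving E = +0.14 − (0.0571/2)·(−1.268) = +0.1762 V.
Finally ΔG = −nFE = −(2)(96500 C/mol)(+0.1762 V) = −34.0 kJ/mol.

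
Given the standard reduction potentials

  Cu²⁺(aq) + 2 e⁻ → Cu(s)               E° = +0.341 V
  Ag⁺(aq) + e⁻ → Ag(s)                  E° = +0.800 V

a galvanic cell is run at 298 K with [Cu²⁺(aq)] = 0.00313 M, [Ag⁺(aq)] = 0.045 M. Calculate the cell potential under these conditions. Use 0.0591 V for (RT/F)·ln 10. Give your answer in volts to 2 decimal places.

+0.45 V

The Ag⁺/Ag couple has the more positive E°, so it is the cathode; Cu²⁺/Cu is the anode.
E°cell = E°cat − E°an = +0.800 − (+0.341) = +0.459 V; n = 2.
Balancing gives 2 Ag⁺(aq) + Cu(s) → 2 Ag(s) + Cu²⁺(aq); hence Q = [Cu²⁺(aq)] / [Ag⁺(aq)]^2 = 1.55 (log Q = 0.189).
By the Nernst equation, E = +0.459 − (0.0591/2)·(0.189) = +0.45 V.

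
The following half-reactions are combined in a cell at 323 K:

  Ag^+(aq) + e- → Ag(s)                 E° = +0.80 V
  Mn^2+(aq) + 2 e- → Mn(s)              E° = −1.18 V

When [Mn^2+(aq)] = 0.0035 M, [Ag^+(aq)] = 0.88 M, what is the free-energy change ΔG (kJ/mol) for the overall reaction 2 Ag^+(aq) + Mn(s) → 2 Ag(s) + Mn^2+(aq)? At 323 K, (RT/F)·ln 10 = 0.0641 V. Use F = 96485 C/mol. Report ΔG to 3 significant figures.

−397 kJ/mol

With Ag⁺/Ag reduced at the cathode, E°cell = +0.80 − (−1.18) = +1.98 V and n = 2.
The reaction quotient is [Mn^2+(aq)] / [Ag^+(aq)]^2 = 0.00452; by Nernst, E = +1.98 − (0.0641/2)(−2.345) = +2.0552 V.
ΔG = −nFE = −(2)(96485)(+2.0552) J/mol = −397 kJ/mol.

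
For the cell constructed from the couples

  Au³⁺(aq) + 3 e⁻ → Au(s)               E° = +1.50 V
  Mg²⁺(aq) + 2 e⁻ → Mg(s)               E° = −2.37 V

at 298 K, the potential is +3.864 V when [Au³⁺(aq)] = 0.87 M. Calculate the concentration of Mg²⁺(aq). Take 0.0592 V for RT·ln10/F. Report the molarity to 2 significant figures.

1.5 M

Au³⁺/Au is the cathode (higher E°); E°cell = +1.50 − (−2.37) = +3.87 V with n = 6.
Since E = E° − (0.0592/n)·log Q, log Q = n(E° − E)/0.0592 = 0.608.
Balancing electrons gives 2 Au³⁺(aq) + 3 Mg(s) → 2 Au(s) + 3 Mg²⁺(aq); thus Q = [Mg²⁺(aq)]^3 / [Au³⁺(aq)]^2.
Isolating [Mg²⁺(aq)] in Q = 10^{0.608} yields log [Mg²⁺(aq)] = 0.162, i.e. 1.5 M.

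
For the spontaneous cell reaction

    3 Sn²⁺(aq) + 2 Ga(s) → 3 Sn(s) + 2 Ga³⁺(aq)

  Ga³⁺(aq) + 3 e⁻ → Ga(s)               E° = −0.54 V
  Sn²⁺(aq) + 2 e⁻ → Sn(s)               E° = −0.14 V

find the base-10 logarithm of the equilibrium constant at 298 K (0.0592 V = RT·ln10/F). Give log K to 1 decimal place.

log K = 40.5

The Sn²⁺/Sn couple is reduced (cathode); E°cell = −0.14 − (−0.54) = +0.40 V with n = 6.
At equilibrium E = 0, so log K = nE°cell / 0.0592 = (6)(+0.40) / 0.0592 = 40.5.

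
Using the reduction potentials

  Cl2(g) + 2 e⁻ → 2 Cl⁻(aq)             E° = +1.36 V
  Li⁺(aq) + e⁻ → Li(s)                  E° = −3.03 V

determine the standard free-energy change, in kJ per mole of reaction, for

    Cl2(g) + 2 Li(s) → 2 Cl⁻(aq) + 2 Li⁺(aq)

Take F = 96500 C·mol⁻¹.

−847 kJ/mol

In the reaction as written Cl2(g) is reduced, so the Cl₂/Cl⁻ couple is the cathode and Li⁺/Li is the anode.
E°cell = +1.36 − (−3.03) = +4.39 V; balancing electrons gives n = 2.
ΔG° = −nFE°cell = −(2)(96500)(+4.39) J/mol = −847 kJ/mol.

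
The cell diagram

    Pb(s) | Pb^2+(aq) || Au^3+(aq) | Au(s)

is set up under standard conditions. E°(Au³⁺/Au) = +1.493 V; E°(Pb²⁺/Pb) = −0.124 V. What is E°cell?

By convention the left-hand electrode in cell notation is the anode (oxidation) and the right-hand electrode is the cathode (reduction).
E°cell = E°(right) − E°(left) = +1.493 − (−0.124) = +1.617 V.

+1.617 V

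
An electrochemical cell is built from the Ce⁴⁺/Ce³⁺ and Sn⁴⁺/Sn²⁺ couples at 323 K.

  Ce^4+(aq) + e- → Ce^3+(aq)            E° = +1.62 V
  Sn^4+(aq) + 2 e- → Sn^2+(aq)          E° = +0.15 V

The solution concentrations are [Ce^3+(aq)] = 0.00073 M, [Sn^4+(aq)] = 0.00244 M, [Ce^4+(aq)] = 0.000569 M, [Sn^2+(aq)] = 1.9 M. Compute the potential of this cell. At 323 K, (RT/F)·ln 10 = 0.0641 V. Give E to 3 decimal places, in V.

The Ce⁴⁺/Ce³⁺ couple has the more positive E°, so it is the cathode; Sn⁴⁺/Sn²⁺ is the anode.
E°cell = +1.62 − (+0.15) = +1.47 V, with n = 2 electrons transferred.
For the overall reaction 2 Ce^4+(aq) + Sn^2+(aq) → 2 Ce^3+(aq) + Sn^4+(aq), Q = ([Ce^3+(aq)]^2·[Sn^4+(aq)]) / ([Ce^4+(aq)]^2·[Sn^2+(aq)]) = 0.00211, giving log Q = −2.675.
By the Nernst equation, E = +1.47 − (0.0641/2)·(−2.675) = +1.556 V.

+1.556 V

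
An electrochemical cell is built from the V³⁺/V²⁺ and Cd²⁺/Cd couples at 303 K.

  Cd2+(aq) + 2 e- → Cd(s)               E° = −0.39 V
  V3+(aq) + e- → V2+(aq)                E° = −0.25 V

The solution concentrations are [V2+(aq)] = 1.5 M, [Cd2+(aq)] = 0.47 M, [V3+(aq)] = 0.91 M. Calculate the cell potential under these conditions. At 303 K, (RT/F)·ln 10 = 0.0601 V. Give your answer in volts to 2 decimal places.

V³⁺/V²⁺ is reduced (cathode, E° = −0.25 V) and Cd²⁺/Cd is oxidized (anode).
E°cell = E°cat − E°an = −0.25 − (−0.39) = +0.14 V; n = 2.
Balancing gives 2 V3+(aq) + Cd(s) → 2 V2+(aq) + Cd2+(aq); hence Q = ([V2+(aq)]^2·[Cd2+(aq)]) / [V3+(aq)]^2 = 1.28 (log Q = 0.106).
Applying E = E° − (RT ln10/nF)·log Q gives +0.14 − (0.0601/2)(0.106) = +0.14 V.

+0.14 V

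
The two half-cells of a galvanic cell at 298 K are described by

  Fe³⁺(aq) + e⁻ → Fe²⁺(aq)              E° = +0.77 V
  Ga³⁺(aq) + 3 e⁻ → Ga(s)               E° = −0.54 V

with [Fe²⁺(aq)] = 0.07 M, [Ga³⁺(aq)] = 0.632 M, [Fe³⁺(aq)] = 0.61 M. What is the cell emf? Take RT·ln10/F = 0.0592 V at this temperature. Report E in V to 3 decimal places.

Fe³⁺/Fe²⁺ is reduced (cathode, E° = +0.77 V) and Ga³⁺/Ga is oxidized (anode).
The standard potential is +0.77 − (−0.54) = +1.31 V and the balanced reaction transfers n = 3 electrons.
Balancing gives 3 Fe³⁺(aq) + Ga(s) → 3 Fe²⁺(aq) + Ga³⁺(aq); hence Q = ([Fe²⁺(aq)]^3·[Ga³⁺(aq)]) / [Fe³⁺(aq)]^3 = 0.000955 (log Q = −3.020).
By the Nernst equation, E = +1.31 − (0.0592/3)·(−3.020) = +1.370 V.

+1.370 V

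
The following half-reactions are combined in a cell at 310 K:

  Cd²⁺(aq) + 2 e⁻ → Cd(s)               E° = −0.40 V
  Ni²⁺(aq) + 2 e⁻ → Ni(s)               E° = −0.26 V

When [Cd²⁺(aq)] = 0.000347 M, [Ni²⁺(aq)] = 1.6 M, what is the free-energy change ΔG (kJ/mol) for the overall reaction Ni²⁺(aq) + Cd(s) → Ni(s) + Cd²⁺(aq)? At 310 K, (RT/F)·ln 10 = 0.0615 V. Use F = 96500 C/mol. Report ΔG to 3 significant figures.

E°cell = −0.26 − (−0.40) = +0.14 V; the balanced reaction transfers n = 2 electrons.
The reaction quotient is [Cd²⁺(aq)] / [Ni²⁺(aq)] = 0.000217; by Nernst, E = +0.14 − (0.0615/2)(−3.664) = +0.2527 V.
ΔG = −nFE = −(2)(96500)(+0.2527) J/mol = −48.8 kJ/mol.

−48.8 kJ/mol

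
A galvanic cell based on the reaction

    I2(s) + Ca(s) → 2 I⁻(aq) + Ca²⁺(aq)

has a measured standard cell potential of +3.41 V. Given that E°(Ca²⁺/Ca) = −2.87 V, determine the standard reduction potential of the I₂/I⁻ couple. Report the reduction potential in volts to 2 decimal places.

In the reaction as written the I₂/I⁻ couple is reduced (cathode) and Ca²⁺/Ca is oxidized (anode), so E°cell = E°(I₂/I⁻) − E°(Ca²⁺/Ca).
E°(I₂/I⁻) = E°cell + E°(anode) = +3.41 + (−2.87) = +0.54 V.

+0.54 V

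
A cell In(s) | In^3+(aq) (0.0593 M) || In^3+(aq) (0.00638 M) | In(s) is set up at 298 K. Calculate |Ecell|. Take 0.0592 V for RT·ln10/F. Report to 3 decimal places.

For a concentration cell E°cell = 0, since both electrodes use the same couple.
The compartment with the higher In^3+(aq) concentration (0.0593 M) acts as the cathode; ions are reduced there and produced at the dilute (0.00638 M) anode.
With n = 3, Ecell = −(0.0592/3)·log([dilute]/[conc]) = −(0.0592/3)·log(0.00638/0.0593) = +0.019 V.

0.019 V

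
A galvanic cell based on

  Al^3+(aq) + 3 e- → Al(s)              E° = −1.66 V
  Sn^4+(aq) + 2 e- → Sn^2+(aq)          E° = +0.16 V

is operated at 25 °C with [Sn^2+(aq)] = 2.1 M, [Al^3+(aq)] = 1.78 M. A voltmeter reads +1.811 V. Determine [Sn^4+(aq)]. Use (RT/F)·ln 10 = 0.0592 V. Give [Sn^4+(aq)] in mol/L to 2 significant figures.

1.5 M

With Sn⁴⁺/Sn²⁺ at the cathode and Al³⁺/Al at the anode, E°cell = +0.16 − (−1.66) = +1.82 V (n = 6).
Rearranging E = E° − (0.0592/n)·log Q gives log Q = 6(+1.82 − (+1.811))/0.0592 = 0.912.
The balanced reaction is 3 Sn^4+(aq) + 2 Al(s) → 3 Sn^2+(aq) + 2 Al^3+(aq), so Q = ([Sn^2+(aq)]^3·[Al^3+(aq)]^2) / [Sn^4+(aq)]^3.
Isolating [Sn^4+(aq)] in Q = 10^{0.912} yields log [Sn^4+(aq)] = 0.185, i.e. 1.5 M.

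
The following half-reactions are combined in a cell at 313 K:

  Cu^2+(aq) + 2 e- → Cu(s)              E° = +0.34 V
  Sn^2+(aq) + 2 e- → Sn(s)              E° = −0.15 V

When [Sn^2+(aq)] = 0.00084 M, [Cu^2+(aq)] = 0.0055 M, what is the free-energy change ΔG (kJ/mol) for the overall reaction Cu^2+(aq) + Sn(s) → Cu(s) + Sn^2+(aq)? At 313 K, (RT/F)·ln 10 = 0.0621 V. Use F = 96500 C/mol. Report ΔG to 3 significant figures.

The standard cell potential is +0.34 − (−0.15) = +0.49 V, with n = 2 electrons in the balanced equation.
Here Q = [Sn^2+(aq)] / [Cu^2+(aq)] = 0.153 (log Q = −0.816), giving E = +0.49 − (0.0621/2)·(−0.816) = +0.5153 V.
Finally ΔG = −nFE = −(2)(96500 C/mol)(+0.5153 V) = −99.5 kJ/mol.

−99.5 kJ/mol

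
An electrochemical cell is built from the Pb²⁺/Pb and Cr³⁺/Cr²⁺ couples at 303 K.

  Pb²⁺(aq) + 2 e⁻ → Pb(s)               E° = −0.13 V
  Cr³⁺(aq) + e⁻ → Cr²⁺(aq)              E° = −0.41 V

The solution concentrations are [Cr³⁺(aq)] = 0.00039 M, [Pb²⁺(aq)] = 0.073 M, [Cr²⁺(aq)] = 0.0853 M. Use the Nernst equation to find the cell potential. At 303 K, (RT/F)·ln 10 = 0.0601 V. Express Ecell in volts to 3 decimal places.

+0.386 V

Since E°(Pb²⁺/Pb) > E°(Cr³⁺/Cr²⁺), Pb²⁺/Pb serves as the cathode.
E°cell = −0.13 − (−0.41) = +0.28 V, with n = 2 electrons transferred.
Balancing gives Pb²⁺(aq) + 2 Cr²⁺(aq) → Pb(s) + 2 Cr³⁺(aq); hence Q = [Cr³⁺(aq)]^2 / ([Pb²⁺(aq)]·[Cr²⁺(aq)]^2) = 0.000286 (log Q = −3.543).
E = E° − (0.0601/n)·log Q = +0.28 − (0.0601/2)(−3.543) = +0.386 V.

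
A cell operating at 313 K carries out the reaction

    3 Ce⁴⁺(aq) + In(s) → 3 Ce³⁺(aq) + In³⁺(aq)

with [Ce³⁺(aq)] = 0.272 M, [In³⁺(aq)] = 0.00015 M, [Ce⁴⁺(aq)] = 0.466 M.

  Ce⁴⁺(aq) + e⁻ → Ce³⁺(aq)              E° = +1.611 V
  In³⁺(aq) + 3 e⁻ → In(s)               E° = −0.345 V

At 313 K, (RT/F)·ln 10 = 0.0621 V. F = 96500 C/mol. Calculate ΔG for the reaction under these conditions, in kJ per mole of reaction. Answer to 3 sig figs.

With Ce⁴⁺/Ce³⁺ reduced at the cathode, E°cell = +1.611 − (−0.345) = +1.956 V and n = 3.
Here Q = ([Ce³⁺(aq)]^3·[In³⁺(aq)]) / [Ce⁴⁺(aq)]^3 = 2.98×10^−5 (log Q = −4.525), giving E = +1.956 − (0.0621/3)·(−4.525) = +2.0497 V.
Then ΔG = −nFE = −3 × 96500 × +2.0497 J/mol = −593 kJ/mol.

−593 kJ/mol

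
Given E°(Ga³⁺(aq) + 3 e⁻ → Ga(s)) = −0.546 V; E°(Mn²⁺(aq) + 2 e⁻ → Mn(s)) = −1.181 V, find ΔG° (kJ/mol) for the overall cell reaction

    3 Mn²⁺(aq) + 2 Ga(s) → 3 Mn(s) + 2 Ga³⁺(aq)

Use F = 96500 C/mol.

In the reaction as written Mn²⁺(aq) is reduced, so the Mn²⁺/Mn couple is the cathode and Ga³⁺/Ga is the anode.
E°cell = −1.181 − (−0.546) = −0.635 V; balancing electrons gives n = 6.
ΔG° = −nFE°cell = −(6)(96500)(−0.635) J/mol = +368 kJ/mol.

+368 kJ/mol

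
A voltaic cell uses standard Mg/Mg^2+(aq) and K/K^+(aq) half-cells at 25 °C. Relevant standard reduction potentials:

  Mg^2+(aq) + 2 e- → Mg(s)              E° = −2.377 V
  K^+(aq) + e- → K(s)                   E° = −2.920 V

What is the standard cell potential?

+0.543 V

The Mg²⁺/Mg couple has the higher E°, so Mg ion is reduced (cathode) and K is oxidized (anode).
E°cell = E°(cathode) − E°(anode) = −2.377 − (−2.920) = +0.543 V.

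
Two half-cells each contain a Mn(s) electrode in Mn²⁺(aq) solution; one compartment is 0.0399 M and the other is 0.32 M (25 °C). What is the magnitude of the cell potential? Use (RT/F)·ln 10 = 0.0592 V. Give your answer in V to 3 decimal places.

0.027 V

For a concentration cell E°cell = 0, since both electrodes use the same couple.
The compartment with the higher Mn²⁺(aq) concentration (0.32 M) acts as the cathode; ions are reduced there and produced at the dilute (0.0399 M) anode.
With n = 2, Ecell = −(0.0592/2)·log([dilute]/[conc]) = −(0.0592/2)·log(0.0399/0.32) = +0.027 V.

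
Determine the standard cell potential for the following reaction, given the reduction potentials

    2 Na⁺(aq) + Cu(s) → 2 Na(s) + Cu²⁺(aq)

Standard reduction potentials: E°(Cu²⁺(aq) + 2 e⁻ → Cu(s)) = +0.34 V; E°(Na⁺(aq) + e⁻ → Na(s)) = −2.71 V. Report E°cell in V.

Na⁺(aq) gains electrons, so the Na⁺/Na couple is the cathode; the Cu²⁺/Cu couple is the anode.
E°cell = E°(cathode) − E°(anode) = −2.71 − (+0.34) = −3.05 V.

−3.05 V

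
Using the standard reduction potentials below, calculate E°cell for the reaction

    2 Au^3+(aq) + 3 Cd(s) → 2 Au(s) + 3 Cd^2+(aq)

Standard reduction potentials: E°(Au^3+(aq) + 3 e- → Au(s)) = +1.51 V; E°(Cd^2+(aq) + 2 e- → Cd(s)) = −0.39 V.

+1.90 V

In the reaction as written, Au^3+(aq) is reduced (cathode) and Cd^2+(aq) is produced by oxidation at the anode.
E°cell = E°(cathode) − E°(anode) = +1.51 − (−0.39) = +1.90 V.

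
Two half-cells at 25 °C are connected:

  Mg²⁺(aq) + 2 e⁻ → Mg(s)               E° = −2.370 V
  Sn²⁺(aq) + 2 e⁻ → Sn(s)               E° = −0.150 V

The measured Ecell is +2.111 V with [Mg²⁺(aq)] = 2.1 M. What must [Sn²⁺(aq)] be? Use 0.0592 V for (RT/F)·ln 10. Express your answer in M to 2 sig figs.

With Sn²⁺/Sn at the cathode and Mg²⁺/Mg at the anode, E°cell = −0.150 − (−2.370) = +2.220 V (n = 2).
Since E = E° − (0.0592/n)·log Q, log Q = n(E° − E)/0.0592 = 3.682.
The balanced reaction is Sn²⁺(aq) + Mg(s) → Sn(s) + Mg²⁺(aq), so Q = [Mg²⁺(aq)] / [Sn²⁺(aq)].
Isolating [Sn²⁺(aq)] in Q = 10^{3.682} yields log [Sn²⁺(aq)] = −3.360, i.e. 0.00044 M.

0.00044 M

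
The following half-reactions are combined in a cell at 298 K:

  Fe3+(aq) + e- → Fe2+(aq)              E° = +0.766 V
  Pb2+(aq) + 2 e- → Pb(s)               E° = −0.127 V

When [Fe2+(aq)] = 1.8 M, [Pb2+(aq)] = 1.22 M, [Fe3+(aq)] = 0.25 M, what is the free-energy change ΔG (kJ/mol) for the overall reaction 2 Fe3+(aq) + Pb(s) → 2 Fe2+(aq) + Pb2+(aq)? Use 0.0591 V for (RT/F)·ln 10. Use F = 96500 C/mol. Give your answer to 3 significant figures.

The standard cell potential is +0.766 − (−0.127) = +0.893 V, with n = 2 electrons in the balanced equation.
Q = ([Fe2+(aq)]^2·[Pb2+(aq)]) / [Fe3+(aq)]^2 = 63.2, so log Q = 1.801 and E = +0.893 − (0.0591/2)(1.801) = +0.8398 V.
Finally ΔG = −nFE = −(2)(96500 C/mol)(+0.8398 V) = −162 kJ/mol.

−162 kJ/mol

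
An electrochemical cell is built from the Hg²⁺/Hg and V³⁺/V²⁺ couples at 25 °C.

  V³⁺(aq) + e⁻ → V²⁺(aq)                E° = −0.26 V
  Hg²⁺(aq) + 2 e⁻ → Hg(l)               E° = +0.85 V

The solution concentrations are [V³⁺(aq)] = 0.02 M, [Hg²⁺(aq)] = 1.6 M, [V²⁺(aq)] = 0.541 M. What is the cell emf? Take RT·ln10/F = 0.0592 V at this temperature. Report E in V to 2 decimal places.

+1.20 V

Hg²⁺/Hg is reduced (cathode, E° = +0.85 V) and V³⁺/V²⁺ is oxidized (anode).
The standard potential is +0.85 − (−0.26) = +1.11 V and the balanced reaction transfers n = 2 electrons.
The balanced reaction is Hg²⁺(aq) + 2 V²⁺(aq) → Hg(l) + 2 V³⁺(aq), so Q = [V³⁺(aq)]^2 / ([Hg²⁺(aq)]·[V²⁺(aq)]^2) = 0.000854 and log Q = −3.068.
Applying E = E° − (RT ln10/nF)·log Q gives +1.11 − (0.0592/2)(−3.068) = +1.20 V.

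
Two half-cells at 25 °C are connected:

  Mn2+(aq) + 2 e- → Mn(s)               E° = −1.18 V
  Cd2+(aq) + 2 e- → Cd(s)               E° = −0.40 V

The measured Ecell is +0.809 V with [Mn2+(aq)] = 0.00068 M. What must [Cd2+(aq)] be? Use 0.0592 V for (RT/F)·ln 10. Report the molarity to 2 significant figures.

0.0065 M

Cd²⁺/Cd is the cathode (higher E°); E°cell = −0.40 − (−1.18) = +0.78 V with n = 2.
From the Nernst equation, log Q = n(E° − E)/0.0592 = 2·(+0.78 − (+0.809))/0.0592 = −0.980.
For Cd2+(aq) + Mn(s) → Cd(s) + Mn2+(aq), the reaction quotient is Q = [Mn2+(aq)] / [Cd2+(aq)].
Substituting the known concentrations and solving, log [Cd2+(aq)] = −2.187 and [Cd2+(aq)] = 0.0065 M.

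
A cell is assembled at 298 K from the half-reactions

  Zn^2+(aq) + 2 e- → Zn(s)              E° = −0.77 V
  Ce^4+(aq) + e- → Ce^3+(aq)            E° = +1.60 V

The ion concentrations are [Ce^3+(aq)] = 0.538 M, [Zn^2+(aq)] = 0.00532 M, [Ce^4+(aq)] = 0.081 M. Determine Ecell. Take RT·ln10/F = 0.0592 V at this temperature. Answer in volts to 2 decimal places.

The Ce⁴⁺/Ce³⁺ couple has the more positive E°, so it is the cathode; Zn²⁺/Zn is the anode.
The standard potential is +1.60 − (−0.77) = +2.37 V and the balanced reaction transfers n = 2 electrons.
The balanced reaction is 2 Ce^4+(aq) + Zn(s) → 2 Ce^3+(aq) + Zn^2+(aq), so Q = ([Ce^3+(aq)]^2·[Zn^2+(aq)]) / [Ce^4+(aq)]^2 = 0.235 and log Q = −0.629.
By the Nernst equation, E = +2.37 − (0.0592/2)·(−0.629) = +2.39 V.

+2.39 V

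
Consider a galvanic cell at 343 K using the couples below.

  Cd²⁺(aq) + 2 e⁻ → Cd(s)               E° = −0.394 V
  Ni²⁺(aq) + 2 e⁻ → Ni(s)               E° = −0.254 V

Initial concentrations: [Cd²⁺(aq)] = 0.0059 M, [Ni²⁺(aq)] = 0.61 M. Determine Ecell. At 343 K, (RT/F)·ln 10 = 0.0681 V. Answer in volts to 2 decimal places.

+0.21 V

Since E°(Ni²⁺/Ni) > E°(Cd²⁺/Cd), Ni²⁺/Ni serves as the cathode.
E°cell = −0.254 − (−0.394) = +0.140 V, with n = 2 electrons transferred.
The balanced reaction is Ni²⁺(aq) + Cd(s) → Ni(s) + Cd²⁺(aq), so Q = [Cd²⁺(aq)] / [Ni²⁺(aq)] = 0.00967 and log Q = −2.014.
Applying E = E° − (RT ln10/nF)·log Q gives +0.140 − (0.0681/2)(−2.014) = +0.21 V.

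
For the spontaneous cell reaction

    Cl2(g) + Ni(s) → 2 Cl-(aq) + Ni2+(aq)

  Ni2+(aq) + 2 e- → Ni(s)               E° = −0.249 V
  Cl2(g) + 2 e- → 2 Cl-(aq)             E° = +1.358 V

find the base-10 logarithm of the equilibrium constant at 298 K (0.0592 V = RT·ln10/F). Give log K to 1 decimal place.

The Cl₂/Cl⁻ couple is reduced (cathode); E°cell = +1.358 − (−0.249) = +1.607 V with n = 2.
At equilibrium E = 0, so log K = nE°cell / 0.0592 = (2)(+1.607) / 0.0592 = 54.3.

log K = 54.3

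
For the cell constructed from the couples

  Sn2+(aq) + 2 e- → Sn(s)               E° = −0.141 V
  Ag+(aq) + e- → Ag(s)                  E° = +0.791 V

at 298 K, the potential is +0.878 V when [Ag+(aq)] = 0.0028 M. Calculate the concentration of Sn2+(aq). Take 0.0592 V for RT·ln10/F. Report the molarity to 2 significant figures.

0.00052 M

Ag⁺/Ag is the cathode (higher E°); E°cell = +0.791 − (−0.141) = +0.932 V with n = 2.
Rearranging E = E° − (0.0592/n)·log Q gives log Q = 2(+0.932 − (+0.878))/0.0592 = 1.824.
Balancing electrons gives 2 Ag+(aq) + Sn(s) → 2 Ag(s) + Sn2+(aq); thus Q = [Sn2+(aq)] / [Ag+(aq)]^2.
Isolating [Sn2+(aq)] in Q = 10^{1.824} yields log [Sn2+(aq)] = −3.282, i.e. 0.00052 M.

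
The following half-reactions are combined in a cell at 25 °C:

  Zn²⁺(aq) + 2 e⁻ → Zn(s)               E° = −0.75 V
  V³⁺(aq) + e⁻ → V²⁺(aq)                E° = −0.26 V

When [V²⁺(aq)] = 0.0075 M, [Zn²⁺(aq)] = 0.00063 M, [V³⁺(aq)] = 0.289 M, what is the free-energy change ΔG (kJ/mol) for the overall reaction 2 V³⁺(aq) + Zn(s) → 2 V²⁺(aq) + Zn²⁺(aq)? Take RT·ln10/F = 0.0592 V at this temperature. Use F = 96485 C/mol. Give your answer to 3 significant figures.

−131 kJ/mol

The standard cell potential is −0.26 − (−0.75) = +0.49 V, with n = 2 electrons in the balanced equation.
Here Q = ([V²⁺(aq)]^2·[Zn²⁺(aq)]) / [V³⁺(aq)]^2 = 4.24×10^−7 (log Q = −6.372), giving E = +0.49 − (0.0592/2)·(−6.372) = +0.6786 V.
Finally ΔG = −nFE = −(2)(96485 C/mol)(+0.6786 V) = −131 kJ/mol.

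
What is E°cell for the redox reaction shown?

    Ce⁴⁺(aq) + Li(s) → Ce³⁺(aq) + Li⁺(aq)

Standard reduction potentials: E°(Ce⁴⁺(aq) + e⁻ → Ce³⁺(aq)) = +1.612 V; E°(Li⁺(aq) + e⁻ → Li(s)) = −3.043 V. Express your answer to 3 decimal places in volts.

In the reaction as written, Ce⁴⁺(aq) is reduced (cathode) and Li⁺(aq) is produced by oxidation at the anode.
E°cell = E°(cathode) − E°(anode) = +1.612 − (−3.043) = +4.655 V.
The positive value indicates the reaction is spontaneous as written.

+4.655 V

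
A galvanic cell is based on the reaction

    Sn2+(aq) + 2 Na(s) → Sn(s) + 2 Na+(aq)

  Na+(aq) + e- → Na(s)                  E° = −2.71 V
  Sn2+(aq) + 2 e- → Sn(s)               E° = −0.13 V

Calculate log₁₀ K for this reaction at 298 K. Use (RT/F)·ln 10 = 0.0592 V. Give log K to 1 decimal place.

log K = 87.2

The Sn²⁺/Sn couple is reduced (cathode); E°cell = −0.13 − (−2.71) = +2.58 V with n = 2.
At equilibrium E = 0, so log K = nE°cell / 0.0592 = (2)(+2.58) / 0.0592 = 87.2.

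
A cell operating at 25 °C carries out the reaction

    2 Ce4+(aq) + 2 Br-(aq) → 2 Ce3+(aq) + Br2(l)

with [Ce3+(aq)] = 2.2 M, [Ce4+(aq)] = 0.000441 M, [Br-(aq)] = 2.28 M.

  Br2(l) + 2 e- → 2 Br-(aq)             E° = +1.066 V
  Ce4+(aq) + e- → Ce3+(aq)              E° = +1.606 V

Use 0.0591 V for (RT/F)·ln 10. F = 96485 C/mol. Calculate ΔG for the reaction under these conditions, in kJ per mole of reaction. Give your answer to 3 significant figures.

The standard cell potential is +1.606 − (+1.066) = +0.540 V, with n = 2 electrons in the balanced equation.
The reaction quotient is [Ce3+(aq)]^2 / ([Ce4+(aq)]^2·[Br-(aq)]^2) = 4.79×10^6; by Nernst, E = +0.540 − (0.0591/2)(6.680) = +0.3426 V.
Then ΔG = −nFE = −2 × 96485 × +0.3426 J/mol = −66.1 kJ/mol.

−66.1 kJ/mol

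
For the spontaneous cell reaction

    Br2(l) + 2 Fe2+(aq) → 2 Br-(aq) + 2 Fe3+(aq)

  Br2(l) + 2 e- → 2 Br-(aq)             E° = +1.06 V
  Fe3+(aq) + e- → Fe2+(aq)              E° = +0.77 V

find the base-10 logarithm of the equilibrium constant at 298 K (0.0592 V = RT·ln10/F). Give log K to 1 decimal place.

log K = 9.8

The Br₂/Br⁻ couple is reduced (cathode); E°cell = +1.06 − (+0.77) = +0.29 V with n = 2.
At equilibrium E = 0, so log K = nE°cell / 0.0592 = (2)(+0.29) / 0.0592 = 9.8.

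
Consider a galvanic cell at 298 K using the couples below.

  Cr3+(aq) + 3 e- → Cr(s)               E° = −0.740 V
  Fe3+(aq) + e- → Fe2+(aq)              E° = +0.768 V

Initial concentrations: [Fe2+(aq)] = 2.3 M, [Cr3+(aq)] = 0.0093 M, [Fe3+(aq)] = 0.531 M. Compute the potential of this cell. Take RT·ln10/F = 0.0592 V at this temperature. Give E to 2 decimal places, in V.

The Fe³⁺/Fe²⁺ couple has the more positive E°, so it is the cathode; Cr³⁺/Cr is the anode.
E°cell = E°cat − E°an = +0.768 − (−0.740) = +1.508 V; n = 3.
For the overall reaction 3 Fe3+(aq) + Cr(s) → 3 Fe2+(aq) + Cr3+(aq), Q = ([Fe2+(aq)]^3·[Cr3+(aq)]) / [Fe3+(aq)]^3 = 0.756, giving log Q = −0.122.
E = E° − (0.0592/n)·log Q = +1.508 − (0.0592/3)(−0.122) = +1.51 V.

+1.51 V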